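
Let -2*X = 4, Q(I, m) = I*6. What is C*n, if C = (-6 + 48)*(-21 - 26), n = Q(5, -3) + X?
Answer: -55272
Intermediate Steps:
Q(I, m) = 6*I
X = -2 (X = -½*4 = -2)
n = 28 (n = 6*5 - 2 = 30 - 2 = 28)
C = -1974 (C = 42*(-47) = -1974)
C*n = -1974*28 = -55272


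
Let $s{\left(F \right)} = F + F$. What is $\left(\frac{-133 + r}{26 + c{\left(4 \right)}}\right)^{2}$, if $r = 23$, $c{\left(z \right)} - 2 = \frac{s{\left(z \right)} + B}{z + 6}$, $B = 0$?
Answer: $\frac{75625}{5184} \approx 14.588$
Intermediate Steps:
$s{\left(F \right)} = 2 F$
$c{\left(z \right)} = 2 + \frac{2 z}{6 + z}$ ($c{\left(z \right)} = 2 + \frac{2 z + 0}{z + 6} = 2 + \frac{2 z}{6 + z}$)
$\left(\frac{-133 + r}{26 + c{\left(4 \right)}}\right)^{2} = \left(\frac{-133 + 23}{26 + \frac{4 \left(3 + 4\right)}{6 + 4}}\right)^{2} = \left(- \frac{110}{26 + 4 \cdot \frac{1}{10} \cdot 7}\right)^{2} = \left(- \frac{110}{26 + \frac{14}{5}}\right)^{2} = \left(- \frac{110}{\frac{144}{5}}\right)^{2} = \left(\left(-110\right) \frac{5}{144}\right)^{2} = \left(- \frac{275}{72}\right)^{2} = \frac{75625}{5184}$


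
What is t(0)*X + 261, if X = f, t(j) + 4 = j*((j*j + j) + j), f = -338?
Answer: 1613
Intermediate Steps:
t(j) = -4 + j*(j² + 2*j) (t(j) = -4 + j*((j*j + j) + j) = -4 + j*((j² + j) + j) = -4 + j*((j + j²) + j) = -4 + j*(j² + 2*j))
X = -338
t(0)*X + 261 = (-4 + 0³ + 2*0²)*(-338) + 261 = (-4 + 0 + 2*0)*(-338) + 261 = (-4 + 0 + 0)*(-338) + 261 = -4*(-338) + 261 = 1352 + 261 = 1613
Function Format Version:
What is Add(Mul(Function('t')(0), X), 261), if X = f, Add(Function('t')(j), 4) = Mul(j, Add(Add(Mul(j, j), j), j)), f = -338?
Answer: 1613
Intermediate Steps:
Function('t')(j) = Add(-4, Mul(j, Add(Pow(j, 2), Mul(2, j)))) (Function('t')(j) = Add(-4, Mul(j, Add(Add(Mul(j, j), j), j))) = Add(-4, Mul(j, Add(Add(Pow(j, 2), j), j))) = Add(-4, Mul(j, Add(Add(j, Pow(j, 2)), j))) = Add(-4, Mul(j, Add(Pow(j, 2), Mul(2, j)))))
X = -338
Add(Mul(Function('t')(0), X), 261) = Add(Mul(Add(-4, Pow(0, 3), Mul(2, Pow(0, 2))), -338), 261) = Add(Mul(Add(-4, 0, Mul(2, 0)), -338), 261) = Add(Mul(Add(-4, 0, 0), -338), 261) = Add(Mul(-4, -338), 261) = Add(1352, 261) = 1613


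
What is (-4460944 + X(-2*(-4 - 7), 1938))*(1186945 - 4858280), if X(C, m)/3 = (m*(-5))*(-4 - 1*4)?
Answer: 15523814172640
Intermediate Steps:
X(C, m) = 120*m (X(C, m) = 3*((m*(-5))*(-4 - 1*4)) = 3*((-5*m)*(-4 - 4)) = 3*(-5*m*(-8)) = 3*(40*m) = 120*m)
(-4460944 + X(-2*(-4 - 7), 1938))*(1186945 - 4858280) = (-4460944 + 120*1938)*(1186945 - 4858280) = (-4460944 + 232560)*(-3671335) = -4228384*(-3671335) = 15523814172640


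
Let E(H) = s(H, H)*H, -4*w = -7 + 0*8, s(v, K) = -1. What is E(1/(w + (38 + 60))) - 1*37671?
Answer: -15030733/399 ≈ -37671.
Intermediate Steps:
w = 7/4 (w = -(-7 + 0*8)/4 = -(-7 + 0)/4 = -1/4*(-7) = 7/4 ≈ 1.7500)
E(H) = -H
E(1/(w + (38 + 60))) - 1*37671 = -1/(7/4 + (38 + 60)) - 1*37671 = -1/(7/4 + 98) - 37671 = -1/399/4 - 37671 = -1*4/399 - 37671 = -4/399 - 37671 = -15030733/399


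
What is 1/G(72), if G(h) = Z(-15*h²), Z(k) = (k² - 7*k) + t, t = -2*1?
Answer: 1/6047161918 ≈ 1.6537e-10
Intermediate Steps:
t = -2
Z(k) = -2 + k² - 7*k (Z(k) = (k² - 7*k) - 2 = -2 + k² - 7*k)
G(h) = -2 + 105*h² + 225*h⁴ (G(h) = -2 + (-15*h²)² - (-105)*h² = -2 + 225*h⁴ + 105*h² = -2 + 105*h² + 225*h⁴)
1/G(72) = 1/(-2 + 105*72² + 225*72⁴) = 1/(-2 + 105*5184 + 225*26873856) = 1/(-2 + 544320 + 6046617600) = 1/6047161918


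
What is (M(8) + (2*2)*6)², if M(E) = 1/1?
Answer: 625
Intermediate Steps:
M(E) = 1
(M(8) + (2*2)*6)² = (1 + (2*2)*6)² = (1 + 4*6)² = (1 + 24)² = 25² = 625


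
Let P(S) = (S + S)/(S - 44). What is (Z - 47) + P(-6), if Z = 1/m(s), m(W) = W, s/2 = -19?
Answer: -44447/950 ≈ -46.786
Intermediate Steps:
s = -38 (s = 2*(-19) = -38)
P(S) = 2*S/(-44 + S) (P(S) = (2*S)/(-44 + S) = 2*S/(-44 + S))
Z = -1/38 (Z = 1/(-38) = -1/38 ≈ -0.026316)
(Z - 47) + P(-6) = (-1/38 - 47) + 2*(-6)/(-44 - 6) = -1787/38 + 2*(-6)/(-50) = -1787/38 + 2*(-6)*(-1/50) = -1787/38 + 6/25 = -44447/950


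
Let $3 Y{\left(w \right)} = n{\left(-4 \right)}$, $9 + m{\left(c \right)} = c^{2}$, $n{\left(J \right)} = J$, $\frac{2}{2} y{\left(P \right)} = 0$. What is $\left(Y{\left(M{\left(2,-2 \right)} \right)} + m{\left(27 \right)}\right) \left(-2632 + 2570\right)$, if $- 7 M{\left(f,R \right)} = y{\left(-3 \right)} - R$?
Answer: $- \frac{133672}{3} \approx -44557.0$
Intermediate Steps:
$y{\left(P \right)} = 0$
$m{\left(c \right)} = -9 + c^{2}$
$M{\left(f,R \right)} = \frac{R}{7}$ ($M{\left(f,R \right)} = - \frac{0 - R}{7} = - \frac{\left(-1\right) R}{7} = \frac{R}{7}$)
$Y{\left(w \right)} = - \frac{4}{3}$ ($Y{\left(w \right)} = \frac{1}{3} \left(-4\right) = - \frac{4}{3}$)
$\left(Y{\left(M{\left(2,-2 \right)} \right)} + m{\left(27 \right)}\right) \left(-2632 + 2570\right) = \left(- \frac{4}{3} - \left(9 - 27^{2}\right)\right) \left(-2632 + 2570\right) = \left(- \frac{4}{3} + \left(-9 + 729\right)\right) \left(-62\right) = \left(- \frac{4}{3} + 720\right) \left(-62\right) = \frac{2156}{3} \left(-62\right) = - \frac{133672}{3}$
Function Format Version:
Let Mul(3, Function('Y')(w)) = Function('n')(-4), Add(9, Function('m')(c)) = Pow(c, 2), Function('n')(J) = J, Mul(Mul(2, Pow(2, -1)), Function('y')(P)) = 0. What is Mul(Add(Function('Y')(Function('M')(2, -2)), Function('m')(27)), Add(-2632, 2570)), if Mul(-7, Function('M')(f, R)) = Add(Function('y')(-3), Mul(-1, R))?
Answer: Rational(-133672, 3) ≈ -44557.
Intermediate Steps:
Function('y')(P) = 0
Function('m')(c) = Add(-9, Pow(c, 2))
Function('M')(f, R) = Mul(Rational(1, 7), R) (Function('M')(f, R) = Mul(Rational(-1, 7), Add(0, Mul(-1, R))) = Mul(Rational(-1, 7), Mul(-1, R)) = Mul(Rational(1, 7), R))
Function('Y')(w) = Rational(-4, 3) (Function('Y')(w) = Mul(Rational(1, 3), -4) = Rational(-4, 3))
Mul(Add(Function('Y')(Function('M')(2, -2)), Function('m')(27)), Add(-2632, 2570)) = Mul(Add(Rational(-4, 3), Add(-9, Pow(27, 2))), Add(-2632, 2570)) = Mul(Add(Rational(-4, 3), Add(-9, 729)), -62) = Mul(Add(Rational(-4, 3), 720), -62) = Mul(Rational(2156, 3), -62) = Rational(-133672, 3)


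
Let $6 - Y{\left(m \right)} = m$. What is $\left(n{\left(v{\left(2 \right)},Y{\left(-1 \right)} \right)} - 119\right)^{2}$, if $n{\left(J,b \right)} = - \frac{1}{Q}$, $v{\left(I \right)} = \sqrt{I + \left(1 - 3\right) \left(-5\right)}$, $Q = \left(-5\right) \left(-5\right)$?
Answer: $\frac{8856576}{625} \approx 14171.0$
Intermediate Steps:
$Q = 25$
$v{\left(I \right)} = \sqrt{10 + I}$ ($v{\left(I \right)} = \sqrt{I - -10} = \sqrt{I + 10} = \sqrt{10 + I}$)
$Y{\left(m \right)} = 6 - m$
$n{\left(J,b \right)} = - \frac{1}{25}$
$\left(n{\left(v{\left(2 \right)},Y{\left(-1 \right)} \right)} - 119\right)^{2} = \left(- \frac{1}{25} - 119\right)^{2} = \left(- \frac{2976}{25}\right)^{2} = \frac{8856576}{625}$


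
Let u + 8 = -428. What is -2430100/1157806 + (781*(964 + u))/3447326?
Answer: -1974976191998/997833681689 ≈ -1.9793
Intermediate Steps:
u = -436 (u = -8 - 428 = -436)
-2430100/1157806 + (781*(964 + u))/3447326 = -2430100/1157806 + (781*(964 - 436))/3447326 = -2430100*1/1157806 + (781*528)*(1/3447326) = -1215050/578903 + 412368*(1/3447326) = -1215050/578903 + 206184/1723663 = -1974976191998/997833681689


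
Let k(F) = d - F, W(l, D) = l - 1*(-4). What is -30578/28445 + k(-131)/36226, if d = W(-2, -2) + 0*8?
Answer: -1103935443/1030448570 ≈ -1.0713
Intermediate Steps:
W(l, D) = 4 + l (W(l, D) = l + 4 = 4 + l)
d = 2 (d = (4 - 2) + 0*8 = 2 + 0 = 2)
k(F) = 2 - F
-30578/28445 + k(-131)/36226 = -30578/28445 + (2 - 1*(-131))/36226 = -30578*1/28445 + (2 + 131)*(1/36226) = -30578/28445 + 133*(1/36226) = -30578/28445 + 133/36226 = -1103935443/1030448570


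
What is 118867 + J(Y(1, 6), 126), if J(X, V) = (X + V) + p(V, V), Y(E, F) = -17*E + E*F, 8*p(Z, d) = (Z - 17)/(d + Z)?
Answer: 239867821/2016 ≈ 1.1898e+5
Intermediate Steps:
p(Z, d) = (-17 + Z)/(8*(Z + d)) (p(Z, d) = ((Z - 17)/(d + Z))/8 = ((-17 + Z)/(Z + d))/8 = (-17 + Z)/(8*(Z + d)))
J(X, V) = V + X + (-17 + V)/(16*V) (J(X, V) = (X + V) + (-17 + V)/(8*(V + V)) = (V + X) + (-17 + V)/(8*((2*V))) = (V + X) + (1/(2*V))*(-17 + V)/8 = (V + X) + (-17 + V)/(16*V) = V + X + (-17 + V)/(16*V))
118867 + J(Y(1, 6), 126) = 118867 + (1/16 + 126 + 1*(-17 + 6) - 17/16/126) = 118867 + (1/16 + 126 + 1*(-11) - 17/16*1/126) = 118867 + (1/16 + 126 - 11 - 17/2016) = 118867 + 231949/2016 = 239867821/2016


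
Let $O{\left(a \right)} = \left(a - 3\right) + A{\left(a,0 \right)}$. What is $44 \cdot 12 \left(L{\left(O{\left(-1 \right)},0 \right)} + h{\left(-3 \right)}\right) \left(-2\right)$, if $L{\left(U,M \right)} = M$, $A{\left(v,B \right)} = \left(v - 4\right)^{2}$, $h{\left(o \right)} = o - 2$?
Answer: $5280$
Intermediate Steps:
$h{\left(o \right)} = -2 + o$ ($h{\left(o \right)} = o - 2 = -2 + o$)
$A{\left(v,B \right)} = \left(-4 + v\right)^{2}$
$O{\left(a \right)} = -3 + a + \left(-4 + a\right)^{2}$ ($O{\left(a \right)} = \left(a - 3\right) + \left(-4 + a\right)^{2} = \left(-3 + a\right) + \left(-4 + a\right)^{2} = -3 + a + \left(-4 + a\right)^{2}$)
$44 \cdot 12 \left(L{\left(O{\left(-1 \right)},0 \right)} + h{\left(-3 \right)}\right) \left(-2\right) = 44 \cdot 12 \left(0 - 5\right) \left(-2\right) = 528 \left(0 - 5\right) \left(-2\right) = 528 \left(\left(-5\right) \left(-2\right)\right) = 528 \cdot 10 = 5280$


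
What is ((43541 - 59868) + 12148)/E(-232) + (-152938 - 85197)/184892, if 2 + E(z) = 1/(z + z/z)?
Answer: 178375050803/85604996 ≈ 2083.7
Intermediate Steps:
E(z) = -2 + 1/(1 + z) (E(z) = -2 + 1/(z + z/z) = -2 + 1/(z + 1) = -2 + 1/(1 + z))
((43541 - 59868) + 12148)/E(-232) + (-152938 - 85197)/184892 = ((43541 - 59868) + 12148)/(((-1 - 2*(-232))/(1 - 232))) + (-152938 - 85197)/184892 = (-16327 + 12148)/(((-1 + 464)/(-231))) - 238135*1/184892 = -4179/((-1/231*463)) - 238135/184892 = -4179/(-463/231) - 238135/184892 = -4179*(-231/463) - 238135/184892 = 965349/463 - 238135/184892 = 178375050803/85604996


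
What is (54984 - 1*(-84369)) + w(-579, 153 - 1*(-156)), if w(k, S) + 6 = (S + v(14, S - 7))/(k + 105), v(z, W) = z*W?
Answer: 66045941/474 ≈ 1.3934e+5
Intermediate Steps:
v(z, W) = W*z
w(k, S) = -6 + (-98 + 15*S)/(105 + k) (w(k, S) = -6 + (S + (S - 7)*14)/(k + 105) = -6 + (S + (-7 + S)*14)/(105 + k) = -6 + (S + (-98 + 14*S))/(105 + k) = -6 + (-98 + 15*S)/(105 + k))
(54984 - 1*(-84369)) + w(-579, 153 - 1*(-156)) = (54984 - 1*(-84369)) + (-728 - 6*(-579) + 15*(153 - 1*(-156)))/(105 - 579) = (54984 + 84369) + (-728 + 3474 + 15*(153 + 156))/(-474) = 139353 - (-728 + 3474 + 15*309)/474 = 139353 - (-728 + 3474 + 4635)/474 = 139353 - 1/474*7381 = 139353 - 7381/474 = 66045941/474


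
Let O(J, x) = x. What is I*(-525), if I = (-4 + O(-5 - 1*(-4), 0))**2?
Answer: -8400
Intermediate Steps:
I = 16 (I = (-4 + 0)**2 = (-4)**2 = 16)
I*(-525) = 16*(-525) = -8400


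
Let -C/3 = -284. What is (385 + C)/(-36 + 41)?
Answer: 1237/5 ≈ 247.40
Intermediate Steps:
C = 852 (C = -3*(-284) = 852)
(385 + C)/(-36 + 41) = (385 + 852)/(-36 + 41) = 1237/5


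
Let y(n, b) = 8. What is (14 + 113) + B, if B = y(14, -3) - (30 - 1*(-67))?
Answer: 38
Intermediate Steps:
B = -89 (B = 8 - (30 - 1*(-67)) = 8 - (30 + 67) = 8 - 1*97 = 8 - 97 = -89)
(14 + 113) + B = (14 + 113) - 89 = 127 - 89 = 38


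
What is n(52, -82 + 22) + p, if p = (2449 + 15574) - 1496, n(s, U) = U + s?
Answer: 16519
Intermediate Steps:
p = 16527 (p = 18023 - 1496 = 16527)
n(52, -82 + 22) + p = ((-82 + 22) + 52) + 16527 = (-60 + 52) + 16527 = -8 + 16527 = 16519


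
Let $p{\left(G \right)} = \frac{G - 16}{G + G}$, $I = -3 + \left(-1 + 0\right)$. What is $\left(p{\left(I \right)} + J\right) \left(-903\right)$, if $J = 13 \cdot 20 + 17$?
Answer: $- \frac{504777}{2} \approx -2.5239 \cdot 10^{5}$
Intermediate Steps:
$I = -4$ ($I = -3 - 1 = -4$)
$p{\left(G \right)} = \frac{-16 + G}{2 G}$
$J = 277$ ($J = 260 + 17 = 277$)
$\left(p{\left(I \right)} + J\right) \left(-903\right) = \left(\frac{-16 - 4}{2 \left(-4\right)} + 277\right) \left(-903\right) = \left(\frac{1}{2} \left(- \frac{1}{4}\right) \left(-20\right) + 277\right) \left(-903\right) = \left(\frac{5}{2} + 277\right) \left(-903\right) = \frac{559}{2} \left(-903\right) = - \frac{504777}{2}$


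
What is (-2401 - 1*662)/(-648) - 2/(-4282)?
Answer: 2186177/462456 ≈ 4.7273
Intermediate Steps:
(-2401 - 1*662)/(-648) - 2/(-4282) = (-2401 - 662)*(-1/648) - 2*(-1/4282) = -3063*(-1/648) + 1/2141 = 1021/216 + 1/2141 = 2186177/462456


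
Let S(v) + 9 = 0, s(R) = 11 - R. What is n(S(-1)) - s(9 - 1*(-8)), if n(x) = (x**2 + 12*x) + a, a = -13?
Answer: -34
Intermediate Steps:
S(v) = -9 (S(v) = -9 + 0 = -9)
n(x) = -13 + x**2 + 12*x (n(x) = (x**2 + 12*x) - 13 = -13 + x**2 + 12*x)
n(S(-1)) - s(9 - 1*(-8)) = (-13 + (-9)**2 + 12*(-9)) - (11 - (9 - 1*(-8))) = (-13 + 81 - 108) - (11 - (9 + 8)) = -40 - (11 - 1*17) = -40 - (11 - 17) = -40 - 1*(-6) = -40 + 6 = -34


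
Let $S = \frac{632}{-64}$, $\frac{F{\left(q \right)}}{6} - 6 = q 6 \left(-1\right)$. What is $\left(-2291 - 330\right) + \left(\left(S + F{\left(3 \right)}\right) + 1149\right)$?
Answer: $- \frac{12431}{8} \approx -1553.9$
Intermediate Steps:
$F{\left(q \right)} = 36 - 36 q$ ($F{\left(q \right)} = 36 + 6 q 6 \left(-1\right) = 36 + 6 \cdot 6 q \left(-1\right) = 36 + 6 \left(- 6 q\right) = 36 - 36 q$)
$S = - \frac{79}{8}$ ($S = 632 \left(- \frac{1}{64}\right) = - \frac{79}{8} \approx -9.875$)
$\left(-2291 - 330\right) + \left(\left(S + F{\left(3 \right)}\right) + 1149\right) = \left(-2291 - 330\right) + \left(\left(- \frac{79}{8} + \left(36 - 108\right)\right) + 1149\right) = -2621 + \left(\left(- \frac{79}{8} + \left(36 - 108\right)\right) + 1149\right) = -2621 + \left(\left(- \frac{79}{8} - 72\right) + 1149\right) = -2621 + \left(- \frac{655}{8} + 1149\right) = -2621 + \frac{8537}{8} = - \frac{12431}{8}$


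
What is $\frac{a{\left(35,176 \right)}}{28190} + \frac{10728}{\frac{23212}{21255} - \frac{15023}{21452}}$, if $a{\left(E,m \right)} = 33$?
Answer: $\frac{137893170396431847}{5035578544210} \approx 27384.0$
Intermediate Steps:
$\frac{a{\left(35,176 \right)}}{28190} + \frac{10728}{\frac{23212}{21255} - \frac{15023}{21452}} = \frac{33}{28190} + \frac{10728}{\frac{23212}{21255} - \frac{15023}{21452}} = \frac{33}{28190} + \frac{10728}{\frac{178629959}{455962260}} = \frac{33}{28190} + 10728 \cdot \frac{455962260}{178629959} = \frac{33}{28190} + \frac{4891563125280}{178629959} = \frac{137893170396431847}{5035578544210}$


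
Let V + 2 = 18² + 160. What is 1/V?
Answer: 1/482 ≈ 0.0020747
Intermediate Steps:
V = 482 (V = -2 + (18² + 160) = -2 + (324 + 160) = -2 + 484 = 482)
1/V = 1/482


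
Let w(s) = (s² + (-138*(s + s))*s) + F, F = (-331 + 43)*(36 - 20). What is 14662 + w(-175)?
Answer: -8411821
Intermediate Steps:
F = -4608 (F = -288*16 = -4608)
w(s) = -4608 - 275*s² (w(s) = (s² + (-138*(s + s))*s) - 4608 = (s² + (-276*s)*s) - 4608 = (s² - 276*s²) - 4608 = -275*s² - 4608 = -4608 - 275*s²)
14662 + w(-175) = 14662 + (-4608 - 275*(-175)²) = 14662 + (-4608 - 275*30625) = 14662 + (-4608 - 8421875) = 14662 - 8426483 = -8411821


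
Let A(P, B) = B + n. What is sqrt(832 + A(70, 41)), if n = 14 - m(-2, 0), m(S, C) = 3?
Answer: 2*sqrt(221) ≈ 29.732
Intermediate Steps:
n = 11 (n = 14 - 1*3 = 14 - 3 = 11)
A(P, B) = 11 + B (A(P, B) = B + 11 = 11 + B)
sqrt(832 + A(70, 41)) = sqrt(832 + (11 + 41)) = sqrt(832 + 52) = sqrt(884) = 2*sqrt(221)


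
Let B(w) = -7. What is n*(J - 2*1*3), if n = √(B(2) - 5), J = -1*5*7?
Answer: -82*I*√3 ≈ -142.03*I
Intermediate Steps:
J = -35 (J = -5*7 = -35)
n = 2*I*√3 (n = √(-7 - 5) = √(-12) = 2*I*√3 ≈ 3.4641*I)
n*(J - 2*1*3) = (2*I*√3)*(-35 - 2*1*3) = (2*I*√3)*(-35 - 2*3) = (2*I*√3)*(-35 - 6) = (2*I*√3)*(-41) = -82*I*√3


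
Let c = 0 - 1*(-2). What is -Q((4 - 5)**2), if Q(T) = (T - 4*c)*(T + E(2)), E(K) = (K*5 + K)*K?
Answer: 175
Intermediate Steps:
c = 2 (c = 0 + 2 = 2)
E(K) = 6*K**2 (E(K) = (5*K + K)*K = (6*K)*K = 6*K**2)
Q(T) = (-8 + T)*(24 + T) (Q(T) = (T - 4*2)*(T + 6*2**2) = (T - 8)*(T + 6*4) = (-8 + T)*(T + 24) = (-8 + T)*(24 + T))
-Q((4 - 5)**2) = -(-192 + ((4 - 5)**2)**2 + 16*(4 - 5)**2) = -(-192 + ((-1)**2)**2 + 16*(-1)**2) = -(-192 + 1**2 + 16*1) = -(-192 + 1 + 16) = -1*(-175) = 175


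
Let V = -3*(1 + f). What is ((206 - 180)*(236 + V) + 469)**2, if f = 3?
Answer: 39601849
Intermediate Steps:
V = -12 (V = -3*(1 + 3) = -3*4 = -12)
((206 - 180)*(236 + V) + 469)**2 = ((206 - 180)*(236 - 12) + 469)**2 = (26*224 + 469)**2 = (5824 + 469)**2 = 6293**2 = 39601849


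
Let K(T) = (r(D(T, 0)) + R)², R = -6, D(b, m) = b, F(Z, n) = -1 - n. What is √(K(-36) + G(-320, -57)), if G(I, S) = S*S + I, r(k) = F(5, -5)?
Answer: √2933 ≈ 54.157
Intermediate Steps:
r(k) = 4 (r(k) = -1 - 1*(-5) = -1 + 5 = 4)
G(I, S) = I + S² (G(I, S) = S² + I = I + S²)
K(T) = 4 (K(T) = (4 - 6)² = (-2)² = 4)
√(K(-36) + G(-320, -57)) = √(4 + (-320 + (-57)²)) = √(4 + (-320 + 3249)) = √(4 + 2929) = √2933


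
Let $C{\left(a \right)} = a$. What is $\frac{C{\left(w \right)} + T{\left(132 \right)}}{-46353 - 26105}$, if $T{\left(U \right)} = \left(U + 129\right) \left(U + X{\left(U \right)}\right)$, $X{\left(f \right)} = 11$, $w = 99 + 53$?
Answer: $- \frac{37475}{72458} \approx -0.5172$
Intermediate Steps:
$w = 152$
$T{\left(U \right)} = \left(11 + U\right) \left(129 + U\right)$ ($T{\left(U \right)} = \left(U + 129\right) \left(U + 11\right) = \left(129 + U\right) \left(11 + U\right) = \left(11 + U\right) \left(129 + U\right)$)
$\frac{C{\left(w \right)} + T{\left(132 \right)}}{-46353 - 26105} = \frac{152 + \left(1419 + 132^{2} + 140 \cdot 132\right)}{-46353 - 26105} = \frac{152 + \left(1419 + 17424 + 18480\right)}{-72458} = \left(152 + 37323\right) \left(- \frac{1}{72458}\right) = 37475 \left(- \frac{1}{72458}\right) = - \frac{37475}{72458}$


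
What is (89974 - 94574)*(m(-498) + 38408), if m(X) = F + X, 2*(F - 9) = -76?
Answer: -174252600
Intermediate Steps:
F = -29 (F = 9 + (½)*(-76) = 9 - 38 = -29)
m(X) = -29 + X
(89974 - 94574)*(m(-498) + 38408) = (89974 - 94574)*((-29 - 498) + 38408) = -4600*(-527 + 38408) = -4600*37881 = -174252600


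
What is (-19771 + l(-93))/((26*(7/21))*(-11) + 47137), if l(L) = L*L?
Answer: -33366/141125 ≈ -0.23643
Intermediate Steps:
l(L) = L²
(-19771 + l(-93))/((26*(7/21))*(-11) + 47137) = (-19771 + (-93)²)/((26*(7/21))*(-11) + 47137) = (-19771 + 8649)/((26*(7*(1/21)))*(-11) + 47137) = -11122/((26*(⅓))*(-11) + 47137) = -11122/((26/3)*(-11) + 47137) = -11122/(-286/3 + 47137) = -11122/141125/3 = -11122*3/141125 = -33366/141125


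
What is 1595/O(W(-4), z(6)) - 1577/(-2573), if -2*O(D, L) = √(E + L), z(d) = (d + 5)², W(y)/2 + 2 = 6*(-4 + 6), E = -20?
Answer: 19/31 - 3190*√101/101 ≈ -316.80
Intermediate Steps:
W(y) = 20 (W(y) = -4 + 2*(6*(-4 + 6)) = -4 + 2*(6*2) = -4 + 2*12 = -4 + 24 = 20)
z(d) = (5 + d)²
O(D, L) = -√(-20 + L)/2
1595/O(W(-4), z(6)) - 1577/(-2573) = 1595/((-√(-20 + (5 + 6)²)/2)) - 1577/(-2573) = 1595/((-√(-20 + 11²)/2)) - 1577*(-1/2573) = 1595/((-√(-20 + 121)/2)) + 19/31 = 1595/((-√101/2)) + 19/31 = 1595*(-2*√101/101) + 19/31 = -3190*√101/101 + 19/31 = 19/31 - 3190*√101/101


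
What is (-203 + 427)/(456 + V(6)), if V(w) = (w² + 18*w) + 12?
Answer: 56/153 ≈ 0.36601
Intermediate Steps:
V(w) = 12 + w² + 18*w
(-203 + 427)/(456 + V(6)) = (-203 + 427)/(456 + (12 + 6² + 18*6)) = 224/(456 + (12 + 36 + 108)) = 224/(456 + 156) = 224/612 = 224*(1/612) = 56/153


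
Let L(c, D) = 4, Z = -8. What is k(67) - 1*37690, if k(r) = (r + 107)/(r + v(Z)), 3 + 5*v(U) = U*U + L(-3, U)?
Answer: -1507513/40 ≈ -37688.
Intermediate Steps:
v(U) = 1/5 + U**2/5 (v(U) = -3/5 + (U*U + 4)/5 = -3/5 + (U**2 + 4)/5 = -3/5 + (4 + U**2)/5 = -3/5 + (4/5 + U**2/5) = 1/5 + U**2/5)
k(r) = (107 + r)/(13 + r) (k(r) = (r + 107)/(r + (1/5 + (1/5)*(-8)**2)) = (107 + r)/(r + (1/5 + (1/5)*64)) = (107 + r)/(r + (1/5 + 64/5)) = (107 + r)/(r + 13) = (107 + r)/(13 + r))
k(67) - 1*37690 = (107 + 67)/(13 + 67) - 1*37690 = 174/80 - 37690 = (1/80)*174 - 37690 = 87/40 - 37690 = -1507513/40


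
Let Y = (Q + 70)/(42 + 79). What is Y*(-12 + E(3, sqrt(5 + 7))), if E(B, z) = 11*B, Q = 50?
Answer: 2520/121 ≈ 20.826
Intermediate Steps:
Y = 120/121 (Y = (50 + 70)/(42 + 79) = 120/121 ≈ 0.99174)
Y*(-12 + E(3, sqrt(5 + 7))) = 120*(-12 + 11*3)/121 = 120*(-12 + 33)/121 = (120/121)*21 = 2520/121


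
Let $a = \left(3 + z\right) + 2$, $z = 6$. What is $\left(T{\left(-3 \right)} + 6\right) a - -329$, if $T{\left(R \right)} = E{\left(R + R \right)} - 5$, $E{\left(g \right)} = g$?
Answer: $274$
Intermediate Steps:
$T{\left(R \right)} = -5 + 2 R$ ($T{\left(R \right)} = \left(R + R\right) - 5 = 2 R - 5 = -5 + 2 R$)
$a = 11$ ($a = \left(3 + 6\right) + 2 = 9 + 2 = 11$)
$\left(T{\left(-3 \right)} + 6\right) a - -329 = \left(\left(-5 + 2 \left(-3\right)\right) + 6\right) 11 - -329 = \left(\left(-5 - 6\right) + 6\right) 11 + 329 = \left(-11 + 6\right) 11 + 329 = \left(-5\right) 11 + 329 = -55 + 329 = 274$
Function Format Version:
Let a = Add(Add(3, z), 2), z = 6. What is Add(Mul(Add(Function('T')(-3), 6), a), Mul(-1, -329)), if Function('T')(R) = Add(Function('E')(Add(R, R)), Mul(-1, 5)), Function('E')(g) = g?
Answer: 274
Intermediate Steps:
Function('T')(R) = Add(-5, Mul(2, R)) (Function('T')(R) = Add(Add(R, R), Mul(-1, 5)) = Add(Mul(2, R), -5) = Add(-5, Mul(2, R)))
a = 11 (a = Add(Add(3, 6), 2) = Add(9, 2) = 11)
Add(Mul(Add(Function('T')(-3), 6), a), Mul(-1, -329)) = Add(Mul(Add(Add(-5, Mul(2, -3)), 6), 11), Mul(-1, -329)) = Add(Mul(Add(Add(-5, -6), 6), 11), 329) = Add(Mul(Add(-11, 6), 11), 329) = Add(Mul(-5, 11), 329) = Add(-55, 329) = 274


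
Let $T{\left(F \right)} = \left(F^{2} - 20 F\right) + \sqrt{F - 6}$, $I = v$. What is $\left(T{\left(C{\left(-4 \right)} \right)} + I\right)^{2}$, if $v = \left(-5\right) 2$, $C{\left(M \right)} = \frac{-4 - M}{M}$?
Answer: $\left(10 - i \sqrt{6}\right)^{2} \approx 94.0 - 48.99 i$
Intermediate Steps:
$C{\left(M \right)} = \frac{-4 - M}{M}$
$v = -10$
$I = -10$
$T{\left(F \right)} = F^{2} + \sqrt{-6 + F} - 20 F$ ($T{\left(F \right)} = \left(F^{2} - 20 F\right) + \sqrt{-6 + F} = F^{2} + \sqrt{-6 + F} - 20 F$)
$\left(T{\left(C{\left(-4 \right)} \right)} + I\right)^{2} = \left(\left(\left(\frac{-4 - -4}{-4}\right)^{2} + \sqrt{-6 + \frac{-4 - -4}{-4}} - 20 \frac{-4 - -4}{-4}\right) - 10\right)^{2} = \left(\left(\left(- \frac{-4 + 4}{4}\right)^{2} + \sqrt{-6 - \frac{-4 + 4}{4}} - 20 \left(- \frac{-4 + 4}{4}\right)\right) - 10\right)^{2} = \left(\left(\left(\left(- \frac{1}{4}\right) 0\right)^{2} + \sqrt{-6 - 0} - 20 \left(\left(- \frac{1}{4}\right) 0\right)\right) - 10\right)^{2} = \left(\left(0^{2} + \sqrt{-6 + 0} - 0\right) - 10\right)^{2} = \left(\left(0 + \sqrt{-6} + 0\right) - 10\right)^{2} = \left(\left(0 + i \sqrt{6} + 0\right) - 10\right)^{2} = \left(i \sqrt{6} - 10\right)^{2} = \left(-10 + i \sqrt{6}\right)^{2}$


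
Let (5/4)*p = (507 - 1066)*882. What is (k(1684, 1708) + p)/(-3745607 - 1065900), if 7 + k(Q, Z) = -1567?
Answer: 1980022/24057535 ≈ 0.082304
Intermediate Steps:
k(Q, Z) = -1574 (k(Q, Z) = -7 - 1567 = -1574)
p = -1972152/5 (p = 4*((507 - 1066)*882)/5 = 4*(-559*882)/5 = (4/5)*(-493038) = -1972152/5 ≈ -3.9443e+5)
(k(1684, 1708) + p)/(-3745607 - 1065900) = (-1574 - 1972152/5)/(-3745607 - 1065900) = -1980022/5/(-4811507) = -1980022/5*(-1/4811507) = 1980022/24057535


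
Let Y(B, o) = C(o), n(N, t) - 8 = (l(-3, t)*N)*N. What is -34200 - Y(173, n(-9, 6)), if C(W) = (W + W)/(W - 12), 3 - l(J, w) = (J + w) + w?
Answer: -8379478/245 ≈ -34202.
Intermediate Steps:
l(J, w) = 3 - J - 2*w (l(J, w) = 3 - ((J + w) + w) = 3 - (J + 2*w) = 3 + (-J - 2*w) = 3 - J - 2*w)
n(N, t) = 8 + N²*(6 - 2*t) (n(N, t) = 8 + ((3 - 1*(-3) - 2*t)*N)*N = 8 + ((3 + 3 - 2*t)*N)*N = 8 + ((6 - 2*t)*N)*N = 8 + (N*(6 - 2*t))*N = 8 + N²*(6 - 2*t))
C(W) = 2*W/(-12 + W) (C(W) = (2*W)/(-12 + W) = 2*W/(-12 + W))
Y(B, o) = 2*o/(-12 + o)
-34200 - Y(173, n(-9, 6)) = -34200 - 2*(8 + 2*(-9)²*(3 - 1*6))/(-12 + (8 + 2*(-9)²*(3 - 1*6))) = -34200 - 2*(8 + 2*81*(3 - 6))/(-12 + (8 + 2*81*(3 - 6))) = -34200 - 2*(8 + 2*81*(-3))/(-12 + (8 + 2*81*(-3))) = -34200 - 2*(8 - 486)/(-12 + (8 - 486)) = -34200 - 2*(-478)/(-12 - 478) = -34200 - 2*(-478)/(-490) = -34200 - 2*(-478)*(-1)/490 = -34200 - 1*478/245 = -34200 - 478/245 = -8379478/245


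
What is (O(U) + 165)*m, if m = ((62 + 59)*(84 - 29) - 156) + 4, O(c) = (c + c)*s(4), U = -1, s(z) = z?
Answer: 1020971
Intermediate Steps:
O(c) = 8*c (O(c) = (c + c)*4 = (2*c)*4 = 8*c)
m = 6503 (m = (121*55 - 156) + 4 = (6655 - 156) + 4 = 6499 + 4 = 6503)
(O(U) + 165)*m = (8*(-1) + 165)*6503 = (-8 + 165)*6503 = 157*6503 = 1020971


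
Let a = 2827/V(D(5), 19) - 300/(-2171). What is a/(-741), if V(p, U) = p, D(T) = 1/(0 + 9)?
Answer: -18412351/536237 ≈ -34.336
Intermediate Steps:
D(T) = ⅑ (D(T) = 1/9 = ⅑)
a = 55237053/2171 (a = 2827/(⅑) - 300/(-2171) = 2827*9 - 300*(-1/2171) = 25443 + 300/2171 = 55237053/2171 ≈ 25443.)
a/(-741) = (55237053/2171)/(-741) = (55237053/2171)*(-1/741) = -18412351/536237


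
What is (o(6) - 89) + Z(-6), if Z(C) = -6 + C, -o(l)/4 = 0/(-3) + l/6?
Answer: -105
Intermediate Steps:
o(l) = -2*l/3 (o(l) = -4*(0/(-3) + l/6) = -4*(0*(-1/3) + l*(1/6)) = -4*(0 + l/6) = -2*l/3)
(o(6) - 89) + Z(-6) = (-2/3*6 - 89) + (-6 - 6) = (-4 - 89) - 12 = -93 - 12 = -105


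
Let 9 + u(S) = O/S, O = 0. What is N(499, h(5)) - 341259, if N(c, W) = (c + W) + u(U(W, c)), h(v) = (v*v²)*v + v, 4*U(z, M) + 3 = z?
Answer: -340139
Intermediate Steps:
U(z, M) = -¾ + z/4
h(v) = v + v⁴ (h(v) = v³*v + v = v⁴ + v = v + v⁴)
u(S) = -9 (u(S) = -9 + 0/S = -9 + 0 = -9)
N(c, W) = -9 + W + c (N(c, W) = (c + W) - 9 = (W + c) - 9 = -9 + W + c)
N(499, h(5)) - 341259 = (-9 + (5 + 5⁴) + 499) - 341259 = (-9 + (5 + 625) + 499) - 341259 = (-9 + 630 + 499) - 341259 = 1120 - 341259 = -340139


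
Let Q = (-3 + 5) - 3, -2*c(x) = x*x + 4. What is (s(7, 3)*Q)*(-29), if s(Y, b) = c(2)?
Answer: -116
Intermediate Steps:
c(x) = -2 - x²/2 (c(x) = -(x*x + 4)/2 = -(x² + 4)/2 = -(4 + x²)/2 = -2 - x²/2)
s(Y, b) = -4 (s(Y, b) = -2 - ½*2² = -2 - ½*4 = -2 - 2 = -4)
Q = -1 (Q = 2 - 3 = -1)
(s(7, 3)*Q)*(-29) = -4*(-1)*(-29) = 4*(-29) = -116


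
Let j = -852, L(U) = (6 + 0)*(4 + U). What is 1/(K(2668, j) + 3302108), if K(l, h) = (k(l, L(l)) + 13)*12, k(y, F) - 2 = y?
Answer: 1/3334304 ≈ 2.9991e-7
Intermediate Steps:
L(U) = 24 + 6*U (L(U) = 6*(4 + U) = 24 + 6*U)
k(y, F) = 2 + y
K(l, h) = 180 + 12*l (K(l, h) = ((2 + l) + 13)*12 = (15 + l)*12 = 180 + 12*l)
1/(K(2668, j) + 3302108) = 1/((180 + 12*2668) + 3302108) = 1/((180 + 32016) + 3302108) = 1/(32196 + 3302108) = 1/3334304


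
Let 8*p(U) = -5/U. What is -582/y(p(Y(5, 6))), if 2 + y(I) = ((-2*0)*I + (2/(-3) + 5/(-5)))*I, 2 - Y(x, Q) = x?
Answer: 41904/169 ≈ 247.95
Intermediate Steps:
Y(x, Q) = 2 - x
p(U) = -5/(8*U) (p(U) = (-5/U)/8 = -5/(8*U))
y(I) = -2 - 5*I/3 (y(I) = -2 + ((-2*0)*I + (2/(-3) + 5/(-5)))*I = -2 + (0*I + (2*(-⅓) + 5*(-⅕)))*I = -2 + (0 + (-⅔ - 1))*I = -2 + (0 - 5/3)*I = -2 - 5*I/3)
-582/y(p(Y(5, 6))) = -582/(-2 - (-25)/(24*(2 - 1*5))) = -582/(-2 - (-25)/(24*(2 - 5))) = -582/(-2 - (-25)/(24*(-3))) = -582/(-2 - (-25)*(-1)/(24*3)) = -582/(-2 - 5/3*5/24) = -582/(-2 - 25/72) = -582/(-169/72) = -582*(-72/169) = 41904/169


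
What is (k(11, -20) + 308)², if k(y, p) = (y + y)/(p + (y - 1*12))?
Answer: 41550916/441 ≈ 94220.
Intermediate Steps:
k(y, p) = 2*y/(-12 + p + y) (k(y, p) = (2*y)/(p + (y - 12)) = (2*y)/(p + (-12 + y)) = (2*y)/(-12 + p + y) = 2*y/(-12 + p + y))
(k(11, -20) + 308)² = (2*11/(-12 - 20 + 11) + 308)² = (2*11/(-21) + 308)² = (2*11*(-1/21) + 308)² = (-22/21 + 308)² = (6446/21)² = 41550916/441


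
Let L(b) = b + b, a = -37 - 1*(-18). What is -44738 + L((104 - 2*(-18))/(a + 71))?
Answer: -581524/13 ≈ -44733.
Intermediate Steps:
a = -19 (a = -37 + 18 = -19)
L(b) = 2*b
-44738 + L((104 - 2*(-18))/(a + 71)) = -44738 + 2*((104 - 2*(-18))/(-19 + 71)) = -44738 + 2*((104 + 36)/52) = -44738 + 2*(140*(1/52)) = -44738 + 2*(35/13) = -44738 + 70/13 = -581524/13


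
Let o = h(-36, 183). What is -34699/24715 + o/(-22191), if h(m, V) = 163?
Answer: -774034054/548450565 ≈ -1.4113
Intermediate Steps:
o = 163
-34699/24715 + o/(-22191) = -34699/24715 + 163/(-22191) = -34699*1/24715 + 163*(-1/22191) = -34699/24715 - 163/22191 = -774034054/548450565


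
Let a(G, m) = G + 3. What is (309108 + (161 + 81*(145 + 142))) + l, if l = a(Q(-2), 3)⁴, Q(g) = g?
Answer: 332517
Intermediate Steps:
a(G, m) = 3 + G
l = 1 (l = (3 - 2)⁴ = 1⁴ = 1)
(309108 + (161 + 81*(145 + 142))) + l = (309108 + (161 + 81*(145 + 142))) + 1 = (309108 + (161 + 81*287)) + 1 = (309108 + (161 + 23247)) + 1 = (309108 + 23408) + 1 = 332516 + 1 = 332517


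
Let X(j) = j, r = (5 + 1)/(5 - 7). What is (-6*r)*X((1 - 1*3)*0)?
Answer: 0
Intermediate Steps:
r = -3 (r = 6/(-2) = 6*(-½) = -3)
(-6*r)*X((1 - 1*3)*0) = (-6*(-3))*((1 - 1*3)*0) = 18*((1 - 3)*0) = 18*(-2*0) = 18*0 = 0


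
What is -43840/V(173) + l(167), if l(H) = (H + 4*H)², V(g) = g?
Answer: 120576085/173 ≈ 6.9697e+5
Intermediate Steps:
l(H) = 25*H² (l(H) = (5*H)² = 25*H²)
-43840/V(173) + l(167) = -43840/173 + 25*167² = -43840*1/173 + 25*27889 = -43840/173 + 697225 = 120576085/173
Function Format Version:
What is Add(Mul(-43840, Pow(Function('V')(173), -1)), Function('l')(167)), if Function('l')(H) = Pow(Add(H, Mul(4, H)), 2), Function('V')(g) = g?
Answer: Rational(120576085, 173) ≈ 6.9697e+5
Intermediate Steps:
Function('l')(H) = Mul(25, Pow(H, 2)) (Function('l')(H) = Pow(Mul(5, H), 2) = Mul(25, Pow(H, 2)))
Add(Mul(-43840, Pow(Function('V')(173), -1)), Function('l')(167)) = Add(Mul(-43840, Pow(173, -1)), Mul(25, Pow(167, 2))) = Add(Mul(-43840, Rational(1, 173)), Mul(25, 27889)) = Add(Rational(-43840, 173), 697225) = Rational(120576085, 173)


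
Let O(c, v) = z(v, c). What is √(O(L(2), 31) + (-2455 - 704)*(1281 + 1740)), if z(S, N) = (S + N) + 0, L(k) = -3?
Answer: I*√9543311 ≈ 3089.2*I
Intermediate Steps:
z(S, N) = N + S (z(S, N) = (N + S) + 0 = N + S)
O(c, v) = c + v
√(O(L(2), 31) + (-2455 - 704)*(1281 + 1740)) = √((-3 + 31) + (-2455 - 704)*(1281 + 1740)) = √(28 - 3159*3021) = √(28 - 9543339) = √(-9543311) = I*√9543311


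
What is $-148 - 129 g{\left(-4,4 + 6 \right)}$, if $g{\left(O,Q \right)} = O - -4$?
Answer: $-148$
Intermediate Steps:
$g{\left(O,Q \right)} = 4 + O$ ($g{\left(O,Q \right)} = O + 4 = 4 + O$)
$-148 - 129 g{\left(-4,4 + 6 \right)} = -148 - 129 \left(4 - 4\right) = -148 - 0 = -148 + 0 = -148$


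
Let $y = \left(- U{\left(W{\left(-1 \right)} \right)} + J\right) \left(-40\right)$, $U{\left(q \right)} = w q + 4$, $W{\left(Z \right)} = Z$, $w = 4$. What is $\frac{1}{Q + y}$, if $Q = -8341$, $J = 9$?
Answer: $- \frac{1}{8701} \approx -0.00011493$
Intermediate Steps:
$U{\left(q \right)} = 4 + 4 q$ ($U{\left(q \right)} = 4 q + 4 = 4 + 4 q$)
$y = -360$ ($y = \left(- (4 + 4 \left(-1\right)) + 9\right) \left(-40\right) = \left(- (4 - 4) + 9\right) \left(-40\right) = \left(\left(-1\right) 0 + 9\right) \left(-40\right) = \left(0 + 9\right) \left(-40\right) = 9 \left(-40\right) = -360$)
$\frac{1}{Q + y} = \frac{1}{-8341 - 360} = \frac{1}{-8701} = - \frac{1}{8701}$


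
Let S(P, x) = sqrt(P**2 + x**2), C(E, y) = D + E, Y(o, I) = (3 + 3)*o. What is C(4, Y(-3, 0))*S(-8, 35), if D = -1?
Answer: 3*sqrt(1289) ≈ 107.71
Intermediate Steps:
Y(o, I) = 6*o
C(E, y) = -1 + E
C(4, Y(-3, 0))*S(-8, 35) = (-1 + 4)*sqrt((-8)**2 + 35**2) = 3*sqrt(64 + 1225) = 3*sqrt(1289)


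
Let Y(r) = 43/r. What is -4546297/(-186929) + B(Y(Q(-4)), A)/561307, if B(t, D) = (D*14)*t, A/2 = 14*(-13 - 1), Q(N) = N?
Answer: 2562896393463/104924556203 ≈ 24.426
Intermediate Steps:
A = -392 (A = 2*(14*(-13 - 1)) = 2*(14*(-14)) = 2*(-196) = -392)
B(t, D) = 14*D*t (B(t, D) = (14*D)*t = 14*D*t)
-4546297/(-186929) + B(Y(Q(-4)), A)/561307 = -4546297/(-186929) + (14*(-392)*(43/(-4)))/561307 = -4546297*(-1/186929) + (14*(-392)*(43*(-1/4)))*(1/561307) = 4546297/186929 + (14*(-392)*(-43/4))*(1/561307) = 4546297/186929 + 58996*(1/561307) = 4546297/186929 + 58996/561307 = 2562896393463/104924556203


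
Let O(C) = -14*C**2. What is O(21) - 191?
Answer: -6365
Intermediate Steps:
O(21) - 191 = -14*21**2 - 191 = -14*441 - 191 = -6174 - 191 = -6365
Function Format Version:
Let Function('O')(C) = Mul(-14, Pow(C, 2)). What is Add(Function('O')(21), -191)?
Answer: -6365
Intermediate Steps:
Add(Function('O')(21), -191) = Add(Mul(-14, Pow(21, 2)), -191) = Add(Mul(-14, 441), -191) = Add(-6174, -191) = -6365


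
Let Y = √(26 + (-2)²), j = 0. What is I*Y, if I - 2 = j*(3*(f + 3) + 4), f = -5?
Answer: 2*√30 ≈ 10.954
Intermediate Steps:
Y = √30 (Y = √(26 + 4) = √30 ≈ 5.4772)
I = 2 (I = 2 + 0*(3*(-5 + 3) + 4) = 2 + 0*(3*(-2) + 4) = 2 + 0*(-6 + 4) = 2 + 0*(-2) = 2 + 0 = 2)
I*Y = 2*√30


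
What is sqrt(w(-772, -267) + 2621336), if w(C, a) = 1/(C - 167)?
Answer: sqrt(2311286998317)/939 ≈ 1619.1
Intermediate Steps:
w(C, a) = 1/(-167 + C)
sqrt(w(-772, -267) + 2621336) = sqrt(1/(-167 - 772) + 2621336) = sqrt(1/(-939) + 2621336) = sqrt(-1/939 + 2621336) = sqrt(2461434503/939) = sqrt(2311286998317)/939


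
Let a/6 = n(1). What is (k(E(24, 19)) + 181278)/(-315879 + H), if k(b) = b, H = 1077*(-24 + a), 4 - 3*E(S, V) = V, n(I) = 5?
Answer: -181273/309417 ≈ -0.58585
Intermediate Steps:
E(S, V) = 4/3 - V/3
a = 30 (a = 6*5 = 30)
H = 6462 (H = 1077*(-24 + 30) = 1077*6 = 6462)
(k(E(24, 19)) + 181278)/(-315879 + H) = ((4/3 - 1/3*19) + 181278)/(-315879 + 6462) = ((4/3 - 19/3) + 181278)/(-309417) = (-5 + 181278)*(-1/309417) = 181273*(-1/309417) = -181273/309417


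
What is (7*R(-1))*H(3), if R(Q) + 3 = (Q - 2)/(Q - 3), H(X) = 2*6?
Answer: -189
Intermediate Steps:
H(X) = 12
R(Q) = -3 + (-2 + Q)/(-3 + Q) (R(Q) = -3 + (Q - 2)/(Q - 3) = -3 + (-2 + Q)/(-3 + Q))
(7*R(-1))*H(3) = (7*((7 - 2*(-1))/(-3 - 1)))*12 = (7*((7 + 2)/(-4)))*12 = (7*(-¼*9))*12 = (7*(-9/4))*12 = -63/4*12 = -189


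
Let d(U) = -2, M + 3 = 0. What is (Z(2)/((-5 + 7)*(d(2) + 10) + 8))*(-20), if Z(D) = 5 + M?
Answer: -5/3 ≈ -1.6667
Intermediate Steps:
M = -3 (M = -3 + 0 = -3)
Z(D) = 2 (Z(D) = 5 - 3 = 2)
(Z(2)/((-5 + 7)*(d(2) + 10) + 8))*(-20) = (2/((-5 + 7)*(-2 + 10) + 8))*(-20) = (2/(2*8 + 8))*(-20) = (2/(16 + 8))*(-20) = (2/24)*(-20) = ((1/24)*2)*(-20) = (1/12)*(-20) = -5/3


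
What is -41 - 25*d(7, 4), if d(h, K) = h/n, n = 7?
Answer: -66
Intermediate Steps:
d(h, K) = h/7
-41 - 25*d(7, 4) = -41 - 25*7/7 = -41 - 25*1 = -41 - 25 = -66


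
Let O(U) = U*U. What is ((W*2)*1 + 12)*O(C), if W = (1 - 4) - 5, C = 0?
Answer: 0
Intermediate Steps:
O(U) = U**2
W = -8 (W = -3 - 5 = -8)
((W*2)*1 + 12)*O(C) = (-8*2*1 + 12)*0**2 = (-16*1 + 12)*0 = (-16 + 12)*0 = -4*0 = 0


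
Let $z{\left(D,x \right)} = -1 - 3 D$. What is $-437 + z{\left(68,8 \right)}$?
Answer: $-642$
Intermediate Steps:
$-437 + z{\left(68,8 \right)} = -437 - 205 = -642$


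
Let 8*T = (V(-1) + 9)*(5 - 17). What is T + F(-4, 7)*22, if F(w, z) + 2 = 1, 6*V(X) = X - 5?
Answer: -34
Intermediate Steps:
V(X) = -⅚ + X/6 (V(X) = (X - 5)/6 = (-5 + X)/6 = -⅚ + X/6)
F(w, z) = -1 (F(w, z) = -2 + 1 = -1)
T = -12 (T = (((-⅚ + (⅙)*(-1)) + 9)*(5 - 17))/8 = (((-⅚ - ⅙) + 9)*(-12))/8 = ((-1 + 9)*(-12))/8 = (8*(-12))/8 = (⅛)*(-96) = -12)
T + F(-4, 7)*22 = -12 - 1*22 = -12 - 22 = -34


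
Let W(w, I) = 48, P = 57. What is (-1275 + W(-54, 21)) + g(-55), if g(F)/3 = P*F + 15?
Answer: -10587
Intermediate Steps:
g(F) = 45 + 171*F (g(F) = 3*(57*F + 15) = 3*(15 + 57*F) = 45 + 171*F)
(-1275 + W(-54, 21)) + g(-55) = (-1275 + 48) + (45 + 171*(-55)) = -1227 + (45 - 9405) = -1227 - 9360 = -10587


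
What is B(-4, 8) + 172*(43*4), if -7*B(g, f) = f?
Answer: 207080/7 ≈ 29583.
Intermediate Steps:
B(g, f) = -f/7
B(-4, 8) + 172*(43*4) = -1/7*8 + 172*(43*4) = -8/7 + 172*172 = -8/7 + 29584 = 207080/7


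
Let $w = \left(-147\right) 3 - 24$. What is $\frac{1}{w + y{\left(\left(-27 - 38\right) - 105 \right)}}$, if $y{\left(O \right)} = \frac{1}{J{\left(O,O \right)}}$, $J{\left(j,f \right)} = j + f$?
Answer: $- \frac{340}{158101} \approx -0.0021505$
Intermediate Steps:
$J{\left(j,f \right)} = f + j$
$y{\left(O \right)} = \frac{1}{2 O}$ ($y{\left(O \right)} = \frac{1}{O + O} = \frac{1}{2 O}$)
$w = -465$ ($w = -441 - 24 = -465$)
$\frac{1}{w + y{\left(\left(-27 - 38\right) - 105 \right)}} = \frac{1}{-465 + \frac{1}{2 \left(\left(-27 - 38\right) - 105\right)}} = \frac{1}{-465 + \frac{1}{2 \left(-65 - 105\right)}} = \frac{1}{-465 + \frac{1}{2 \left(-170\right)}} = \frac{1}{-465 + \frac{1}{2} \left(- \frac{1}{170}\right)} = \frac{1}{-465 - \frac{1}{340}} = \frac{1}{- \frac{158101}{340}} = - \frac{340}{158101}$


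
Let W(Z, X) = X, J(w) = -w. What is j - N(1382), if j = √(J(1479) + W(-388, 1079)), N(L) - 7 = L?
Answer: -1389 + 20*I ≈ -1389.0 + 20.0*I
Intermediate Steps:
N(L) = 7 + L
j = 20*I (j = √(-1*1479 + 1079) = √(-1479 + 1079) = √(-400) = 20*I ≈ 20.0*I)
j - N(1382) = 20*I - (7 + 1382) = 20*I - 1*1389 = 20*I - 1389 = -1389 + 20*I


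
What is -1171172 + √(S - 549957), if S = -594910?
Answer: -1171172 + I*√1144867 ≈ -1.1712e+6 + 1070.0*I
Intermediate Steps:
-1171172 + √(S - 549957) = -1171172 + √(-594910 - 549957) = -1171172 + √(-1144867) = -1171172 + I*√1144867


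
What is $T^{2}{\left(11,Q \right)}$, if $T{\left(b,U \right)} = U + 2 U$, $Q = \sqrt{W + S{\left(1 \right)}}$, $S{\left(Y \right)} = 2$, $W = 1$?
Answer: $27$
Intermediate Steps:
$Q = \sqrt{3}$ ($Q = \sqrt{1 + 2} = \sqrt{3} \approx 1.732$)
$T{\left(b,U \right)} = 3 U$
$T^{2}{\left(11,Q \right)} = \left(3 \sqrt{3}\right)^{2} = 27$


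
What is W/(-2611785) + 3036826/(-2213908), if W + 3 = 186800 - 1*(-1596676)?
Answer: -1979996956149/963708617630 ≈ -2.0546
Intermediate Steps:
W = 1783473 (W = -3 + (186800 - 1*(-1596676)) = -3 + (186800 + 1596676) = -3 + 1783476 = 1783473)
W/(-2611785) + 3036826/(-2213908) = 1783473/(-2611785) + 3036826/(-2213908) = 1783473*(-1/2611785) + 3036826*(-1/2213908) = -594491/870595 - 1518413/1106954 = -1979996956149/963708617630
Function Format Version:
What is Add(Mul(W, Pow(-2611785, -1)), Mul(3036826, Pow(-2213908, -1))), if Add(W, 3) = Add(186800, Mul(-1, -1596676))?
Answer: Rational(-1979996956149, 963708617630) ≈ -2.0546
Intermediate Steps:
W = 1783473 (W = Add(-3, Add(186800, Mul(-1, -1596676))) = Add(-3, Add(186800, 1596676)) = Add(-3, 1783476) = 1783473)
Add(Mul(W, Pow(-2611785, -1)), Mul(3036826, Pow(-2213908, -1))) = Add(Mul(1783473, Pow(-2611785, -1)), Mul(3036826, Pow(-2213908, -1))) = Add(Mul(1783473, Rational(-1, 2611785)), Mul(3036826, Rational(-1, 2213908))) = Add(Rational(-594491, 870595), Rational(-1518413, 1106954)) = Rational(-1979996956149, 963708617630)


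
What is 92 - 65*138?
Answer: -8878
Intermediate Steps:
92 - 65*138 = 92 - 8970 = -8878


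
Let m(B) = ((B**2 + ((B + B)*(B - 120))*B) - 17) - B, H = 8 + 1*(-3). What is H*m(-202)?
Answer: -131183935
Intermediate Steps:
H = 5 (H = 8 - 3 = 5)
m(B) = -17 + B**2 - B + 2*B**2*(-120 + B) (m(B) = ((B**2 + ((2*B)*(-120 + B))*B) - 17) - B = ((B**2 + (2*B*(-120 + B))*B) - 17) - B = ((B**2 + 2*B**2*(-120 + B)) - 17) - B = (-17 + B**2 + 2*B**2*(-120 + B)) - B = -17 + B**2 - B + 2*B**2*(-120 + B))
H*m(-202) = 5*(-17 - 1*(-202) - 239*(-202)**2 + 2*(-202)**3) = 5*(-17 + 202 - 239*40804 + 2*(-8242408)) = 5*(-17 + 202 - 9752156 - 16484816) = 5*(-26236787) = -131183935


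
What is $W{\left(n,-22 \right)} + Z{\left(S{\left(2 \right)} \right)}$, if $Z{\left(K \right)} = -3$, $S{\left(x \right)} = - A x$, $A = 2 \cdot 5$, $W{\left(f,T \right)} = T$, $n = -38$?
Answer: $-25$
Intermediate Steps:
$A = 10$
$S{\left(x \right)} = - 10 x$ ($S{\left(x \right)} = \left(-1\right) 10 x = - 10 x$)
$W{\left(n,-22 \right)} + Z{\left(S{\left(2 \right)} \right)} = -22 - 3 = -25$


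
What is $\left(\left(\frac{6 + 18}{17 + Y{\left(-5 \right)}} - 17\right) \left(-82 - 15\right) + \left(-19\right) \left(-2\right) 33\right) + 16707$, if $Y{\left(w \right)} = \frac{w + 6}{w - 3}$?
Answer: $\frac{876242}{45} \approx 19472.0$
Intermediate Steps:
$Y{\left(w \right)} = \frac{6 + w}{-3 + w}$
$\left(\left(\frac{6 + 18}{17 + Y{\left(-5 \right)}} - 17\right) \left(-82 - 15\right) + \left(-19\right) \left(-2\right) 33\right) + 16707 = \left(\left(\frac{6 + 18}{17 + \frac{6 - 5}{-3 - 5}} - 17\right) \left(-82 - 15\right) + \left(-19\right) \left(-2\right) 33\right) + 16707 = \left(\left(\frac{24}{17 + \frac{1}{-8} \cdot 1} - 17\right) \left(-97\right) + 38 \cdot 33\right) + 16707 = \left(\left(\frac{24}{17 - \frac{1}{8}} - 17\right) \left(-97\right) + 1254\right) + 16707 = \left(\left(\frac{24}{\frac{135}{8}} - 17\right) \left(-97\right) + 1254\right) + 16707 = \left(\left(24 \cdot \frac{8}{135} - 17\right) \left(-97\right) + 1254\right) + 16707 = \left(\left(\frac{64}{45} - 17\right) \left(-97\right) + 1254\right) + 16707 = \left(\left(- \frac{701}{45}\right) \left(-97\right) + 1254\right) + 16707 = \left(\frac{67997}{45} + 1254\right) + 16707 = \frac{124427}{45} + 16707 = \frac{876242}{45}$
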